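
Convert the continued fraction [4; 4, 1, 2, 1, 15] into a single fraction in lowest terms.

Build up convergents one term at a time:
a_0 = 4: 4/1
a_1 = 4: 17/4
a_2 = 1: 21/5
a_3 = 2: 59/14
a_4 = 1: 80/19
a_5 = 15: 1259/299

1259/299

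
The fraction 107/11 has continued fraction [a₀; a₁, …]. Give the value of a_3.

1

107 = 9·11 + 8, so a_0 = 9
11 = 1·8 + 3, so a_1 = 1
8 = 2·3 + 2, so a_2 = 2
3 = 1·2 + 1, so a_3 = 1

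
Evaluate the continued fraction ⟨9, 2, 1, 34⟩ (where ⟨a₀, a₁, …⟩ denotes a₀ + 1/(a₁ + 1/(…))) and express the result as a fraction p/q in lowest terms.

Start with 34.
1 + 1/(34/1) = 1 + 1/34 = 35/34
2 + 1/(35/34) = 2 + 34/35 = 104/35
9 + 1/(104/35) = 9 + 35/104 = 971/104

971/104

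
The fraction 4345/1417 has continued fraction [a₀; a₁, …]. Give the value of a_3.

2

4345 = 3·1417 + 94, so a_0 = 3
1417 = 15·94 + 7, so a_1 = 15
94 = 13·7 + 3, so a_2 = 13
7 = 2·3 + 1, so a_3 = 2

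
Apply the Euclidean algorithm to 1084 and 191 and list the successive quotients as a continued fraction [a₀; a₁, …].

[5; 1, 2, 12, 2, 2]

Apply division with remainder until the remainder is 0:
1084 = 5·191 + 129, so a_0 = 5
191 = 1·129 + 62, so a_1 = 1
129 = 2·62 + 5, so a_2 = 2
62 = 12·5 + 2, so a_3 = 12
5 = 2·2 + 1, so a_4 = 2
2 = 2·1 + 0, so a_5 = 2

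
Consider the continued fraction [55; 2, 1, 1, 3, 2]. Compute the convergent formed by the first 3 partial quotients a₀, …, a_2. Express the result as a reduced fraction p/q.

166/3

Collapse the nested fraction from the inside out:
Start with 1.
2 + 1/(1/1) = 2 + 1/1 = 3/1
55 + 1/(3/1) = 55 + 1/3 = 166/3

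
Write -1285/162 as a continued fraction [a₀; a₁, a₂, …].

[-8; 14, 1, 2, 1, 2]

⌊-1285/162⌋ = -8, remainder 11
⌊162/11⌋ = 14, remainder 8
⌊11/8⌋ = 1, remainder 3
⌊8/3⌋ = 2, remainder 2
⌊3/2⌋ = 1, remainder 1
⌊2/1⌋ = 2, remainder 0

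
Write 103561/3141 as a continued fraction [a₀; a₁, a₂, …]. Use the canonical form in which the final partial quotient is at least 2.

Apply division with remainder until the remainder is 0:
103561 ÷ 3141 → quotient 32, remainder 3049
3141 ÷ 3049 → quotient 1, remainder 92
3049 ÷ 92 → quotient 33, remainder 13
92 ÷ 13 → quotient 7, remainder 1
13 ÷ 1 → quotient 13, remainder 0

[32; 1, 33, 7, 13]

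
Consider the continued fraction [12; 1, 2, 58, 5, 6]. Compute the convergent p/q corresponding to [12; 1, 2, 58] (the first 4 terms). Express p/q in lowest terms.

2217/175

a_0 = 12: 12/1
a_1 = 1: 13/1
a_2 = 2: 38/3
a_3 = 58: 2217/175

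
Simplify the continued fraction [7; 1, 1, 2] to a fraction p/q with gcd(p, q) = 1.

Start with 2.
1 + 1/(2/1) = 1 + 1/2 = 3/2
1 + 1/(3/2) = 1 + 2/3 = 5/3
7 + 1/(5/3) = 7 + 3/5 = 38/5

38/5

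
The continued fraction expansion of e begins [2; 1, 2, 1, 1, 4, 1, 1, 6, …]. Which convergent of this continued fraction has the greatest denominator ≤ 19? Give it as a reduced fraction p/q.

a_0 = 2: 2/1  (≤ bound)
a_1 = 1: 3/1  (≤ bound)
a_2 = 2: 8/3  (≤ bound)
a_3 = 1: 11/4  (≤ bound)
a_4 = 1: 19/7  (≤ bound)
a_5 = 4: 87/32  (> 19, stop)

19/7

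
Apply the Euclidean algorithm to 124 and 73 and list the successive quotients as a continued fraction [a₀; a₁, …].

124 = 1·73 + 51, so a_0 = 1
73 = 1·51 + 22, so a_1 = 1
51 = 2·22 + 7, so a_2 = 2
22 = 3·7 + 1, so a_3 = 3
7 = 7·1 + 0, so a_4 = 7

[1; 1, 2, 3, 7]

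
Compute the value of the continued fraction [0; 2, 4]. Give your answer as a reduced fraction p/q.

Collapse the nested fraction from the inside out:
Start with 4.
2 + 1/(4/1) = 2 + 1/4 = 9/4
0 + 1/(9/4) = 0 + 4/9 = 4/9

4/9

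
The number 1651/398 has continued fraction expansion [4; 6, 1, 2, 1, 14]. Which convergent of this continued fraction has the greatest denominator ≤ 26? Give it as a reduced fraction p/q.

a_0 = 4: 4/1  (≤ bound)
a_1 = 6: 25/6  (≤ bound)
a_2 = 1: 29/7  (≤ bound)
a_3 = 2: 83/20  (≤ bound)
a_4 = 1: 112/27  (> 26, stop)

83/20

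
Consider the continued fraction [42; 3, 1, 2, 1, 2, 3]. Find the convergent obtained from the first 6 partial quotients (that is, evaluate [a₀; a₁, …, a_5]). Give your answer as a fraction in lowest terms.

a_0 = 42: 42/1
a_1 = 3: 127/3
a_2 = 1: 169/4
a_3 = 2: 465/11
a_4 = 1: 634/15
a_5 = 2: 1733/41

1733/41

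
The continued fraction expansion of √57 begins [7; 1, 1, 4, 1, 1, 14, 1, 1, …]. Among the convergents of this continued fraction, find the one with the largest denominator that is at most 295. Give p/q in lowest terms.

2197/291

List convergents until the denominator exceeds the bound:
a_0 = 7: 7/1  (≤ bound)
a_1 = 1: 8/1  (≤ bound)
a_2 = 1: 15/2  (≤ bound)
a_3 = 4: 68/9  (≤ bound)
a_4 = 1: 83/11  (≤ bound)
a_5 = 1: 151/20  (≤ bound)
a_6 = 14: 2197/291  (≤ bound)
a_7 = 1: 2348/311  (> 295, stop)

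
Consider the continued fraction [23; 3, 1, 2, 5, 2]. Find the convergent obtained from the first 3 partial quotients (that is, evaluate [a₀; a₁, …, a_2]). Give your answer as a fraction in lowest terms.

93/4

a_0 = 23: 23/1
a_1 = 3: 70/3
a_2 = 1: 93/4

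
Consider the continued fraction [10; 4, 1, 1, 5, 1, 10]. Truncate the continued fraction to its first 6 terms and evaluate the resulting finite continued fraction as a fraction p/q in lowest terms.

603/59

a_0 = 10: 10/1
a_1 = 4: 41/4
a_2 = 1: 51/5
a_3 = 1: 92/9
a_4 = 5: 511/50
a_5 = 1: 603/59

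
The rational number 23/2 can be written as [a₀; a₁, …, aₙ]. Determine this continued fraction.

23 = 11·2 + 1, so a_0 = 11
2 = 2·1 + 0, so a_1 = 2

[11; 2]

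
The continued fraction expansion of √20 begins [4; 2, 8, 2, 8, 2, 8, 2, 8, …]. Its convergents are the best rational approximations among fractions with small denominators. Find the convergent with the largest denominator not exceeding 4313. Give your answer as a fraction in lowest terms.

a_0 = 4: 4/1  (≤ bound)
a_1 = 2: 9/2  (≤ bound)
a_2 = 8: 76/17  (≤ bound)
a_3 = 2: 161/36  (≤ bound)
a_4 = 8: 1364/305  (≤ bound)
a_5 = 2: 2889/646  (≤ bound)
a_6 = 8: 24476/5473  (> 4313, stop)

2889/646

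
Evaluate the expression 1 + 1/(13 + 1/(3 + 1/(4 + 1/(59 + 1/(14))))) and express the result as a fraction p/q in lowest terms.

154424/143631

Start with 14.
59 + 1/(14/1) = 59 + 1/14 = 827/14
4 + 1/(827/14) = 4 + 14/827 = 3322/827
3 + 1/(3322/827) = 3 + 827/3322 = 10793/3322
13 + 1/(10793/3322) = 13 + 3322/10793 = 143631/10793
1 + 1/(143631/10793) = 1 + 10793/143631 = 154424/143631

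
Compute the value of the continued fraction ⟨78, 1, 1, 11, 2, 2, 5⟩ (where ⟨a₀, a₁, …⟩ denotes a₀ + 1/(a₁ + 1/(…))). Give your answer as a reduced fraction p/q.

50489/643

Start with 5.
2 + 1/(5/1) = 2 + 1/5 = 11/5
2 + 1/(11/5) = 2 + 5/11 = 27/11
11 + 1/(27/11) = 11 + 11/27 = 308/27
1 + 1/(308/27) = 1 + 27/308 = 335/308
1 + 1/(335/308) = 1 + 308/335 = 643/335
78 + 1/(643/335) = 78 + 335/643 = 50489/643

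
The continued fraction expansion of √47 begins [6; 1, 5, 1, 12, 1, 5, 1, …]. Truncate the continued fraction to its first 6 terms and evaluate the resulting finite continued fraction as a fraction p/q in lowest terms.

665/97

a_0 = 6: 6/1
a_1 = 1: 7/1
a_2 = 5: 41/6
a_3 = 1: 48/7
a_4 = 12: 617/90
a_5 = 1: 665/97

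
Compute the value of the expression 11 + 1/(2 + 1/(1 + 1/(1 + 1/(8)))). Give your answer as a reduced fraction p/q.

490/43

Start with 8.
1 + 1/(8/1) = 1 + 1/8 = 9/8
1 + 1/(9/8) = 1 + 8/9 = 17/9
2 + 1/(17/9) = 2 + 9/17 = 43/17
11 + 1/(43/17) = 11 + 17/43 = 490/43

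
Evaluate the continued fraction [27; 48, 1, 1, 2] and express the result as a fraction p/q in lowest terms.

6566/243

Start with 2.
1 + 1/(2/1) = 1 + 1/2 = 3/2
1 + 1/(3/2) = 1 + 2/3 = 5/3
48 + 1/(5/3) = 48 + 3/5 = 243/5
27 + 1/(243/5) = 27 + 5/243 = 6566/243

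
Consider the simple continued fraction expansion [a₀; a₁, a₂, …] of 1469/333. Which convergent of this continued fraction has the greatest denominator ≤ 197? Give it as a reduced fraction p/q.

List convergents until the denominator exceeds the bound:
a_0 = 4: 4/1  (≤ bound)
a_1 = 2: 9/2  (≤ bound)
a_2 = 2: 22/5  (≤ bound)
a_3 = 3: 75/17  (≤ bound)
a_4 = 9: 697/158  (≤ bound)
a_5 = 2: 1469/333  (> 197, stop)

697/158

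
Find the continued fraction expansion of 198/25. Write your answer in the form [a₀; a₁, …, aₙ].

[7; 1, 11, 2]

Apply division with remainder until the remainder is 0:
198 ÷ 25 → quotient 7, remainder 23
25 ÷ 23 → quotient 1, remainder 2
23 ÷ 2 → quotient 11, remainder 1
2 ÷ 1 → quotient 2, remainder 0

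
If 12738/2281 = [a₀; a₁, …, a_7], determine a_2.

1

12738 ÷ 2281 → quotient 5, remainder 1333
2281 ÷ 1333 → quotient 1, remainder 948
1333 ÷ 948 → quotient 1, remainder 385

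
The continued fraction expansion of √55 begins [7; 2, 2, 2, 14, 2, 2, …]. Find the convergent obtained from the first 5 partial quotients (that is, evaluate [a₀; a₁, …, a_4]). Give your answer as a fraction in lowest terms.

1283/173

Use the convergent recurrence hₖ = aₖ·hₖ₋₁ + hₖ₋₂ (and likewise for the denominators kₖ):
a_0 = 7: 7/1
a_1 = 2: 15/2
a_2 = 2: 37/5
a_3 = 2: 89/12
a_4 = 14: 1283/173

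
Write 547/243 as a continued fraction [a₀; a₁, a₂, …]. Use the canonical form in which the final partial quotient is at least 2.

[2; 3, 1, 60]

547 = 2·243 + 61, so a_0 = 2
243 = 3·61 + 60, so a_1 = 3
61 = 1·60 + 1, so a_2 = 1
60 = 60·1 + 0, so a_3 = 60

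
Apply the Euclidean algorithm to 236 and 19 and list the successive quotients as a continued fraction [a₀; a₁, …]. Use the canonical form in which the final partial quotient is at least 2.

[12; 2, 2, 1, 2]

⌊236/19⌋ = 12, remainder 8
⌊19/8⌋ = 2, remainder 3
⌊8/3⌋ = 2, remainder 2
⌊3/2⌋ = 1, remainder 1
⌊2/1⌋ = 2, remainder 0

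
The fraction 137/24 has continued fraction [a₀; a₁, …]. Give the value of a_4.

3

Apply division with remainder until the remainder is 0:
⌊137/24⌋ = 5, remainder 17
⌊24/17⌋ = 1, remainder 7
⌊17/7⌋ = 2, remainder 3
⌊7/3⌋ = 2, remainder 1
⌊3/1⌋ = 3, remainder 0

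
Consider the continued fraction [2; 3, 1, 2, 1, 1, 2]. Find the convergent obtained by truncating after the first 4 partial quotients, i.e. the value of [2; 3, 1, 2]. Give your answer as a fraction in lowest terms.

a_0 = 2: 2/1
a_1 = 3: 7/3
a_2 = 1: 9/4
a_3 = 2: 25/11

25/11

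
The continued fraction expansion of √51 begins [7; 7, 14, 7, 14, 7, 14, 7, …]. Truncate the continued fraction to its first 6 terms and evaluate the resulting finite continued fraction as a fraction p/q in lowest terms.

Collapse the nested fraction from the inside out:
Start with 7.
14 + 1/(7/1) = 14 + 1/7 = 99/7
7 + 1/(99/7) = 7 + 7/99 = 700/99
14 + 1/(700/99) = 14 + 99/700 = 9899/700
7 + 1/(9899/700) = 7 + 700/9899 = 69993/9899
7 + 1/(69993/9899) = 7 + 9899/69993 = 499850/69993

499850/69993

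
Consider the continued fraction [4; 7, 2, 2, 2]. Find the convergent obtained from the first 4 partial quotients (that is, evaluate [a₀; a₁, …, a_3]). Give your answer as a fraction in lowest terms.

153/37

Start with 2.
2 + 1/(2/1) = 2 + 1/2 = 5/2
7 + 1/(5/2) = 7 + 2/5 = 37/5
4 + 1/(37/5) = 4 + 5/37 = 153/37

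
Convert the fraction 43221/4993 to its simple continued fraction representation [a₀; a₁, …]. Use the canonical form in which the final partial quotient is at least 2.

Repeatedly divide and take the remainder:
43221 ÷ 4993 → quotient 8, remainder 3277
4993 ÷ 3277 → quotient 1, remainder 1716
3277 ÷ 1716 → quotient 1, remainder 1561
1716 ÷ 1561 → quotient 1, remainder 155
1561 ÷ 155 → quotient 10, remainder 11
155 ÷ 11 → quotient 14, remainder 1
11 ÷ 1 → quotient 11, remainder 0

[8; 1, 1, 1, 10, 14, 11]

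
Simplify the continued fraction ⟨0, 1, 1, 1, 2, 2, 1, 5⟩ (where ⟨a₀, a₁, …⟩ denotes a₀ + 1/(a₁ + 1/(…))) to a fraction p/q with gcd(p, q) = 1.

97/154

Start with 5.
1 + 1/(5/1) = 1 + 1/5 = 6/5
2 + 1/(6/5) = 2 + 5/6 = 17/6
2 + 1/(17/6) = 2 + 6/17 = 40/17
1 + 1/(40/17) = 1 + 17/40 = 57/40
1 + 1/(57/40) = 1 + 40/57 = 97/57
1 + 1/(97/57) = 1 + 57/97 = 154/97
0 + 1/(154/97) = 0 + 97/154 = 97/154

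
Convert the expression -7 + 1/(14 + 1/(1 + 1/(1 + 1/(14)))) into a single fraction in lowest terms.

-2918/421

a_0 = -7: -7/1
a_1 = 14: -97/14
a_2 = 1: -104/15
a_3 = 1: -201/29
a_4 = 14: -2918/421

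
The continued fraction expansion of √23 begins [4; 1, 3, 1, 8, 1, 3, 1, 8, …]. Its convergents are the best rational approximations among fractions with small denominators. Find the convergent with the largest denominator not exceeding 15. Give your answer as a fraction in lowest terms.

a_0 = 4: 4/1  (≤ bound)
a_1 = 1: 5/1  (≤ bound)
a_2 = 3: 19/4  (≤ bound)
a_3 = 1: 24/5  (≤ bound)
a_4 = 8: 211/44  (> 15, stop)

24/5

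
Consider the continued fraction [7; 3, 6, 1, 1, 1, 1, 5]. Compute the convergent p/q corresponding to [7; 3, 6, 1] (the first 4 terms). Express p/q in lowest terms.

161/22

Work from the innermost term outward:
Start with 1.
6 + 1/(1/1) = 6 + 1/1 = 7/1
3 + 1/(7/1) = 3 + 1/7 = 22/7
7 + 1/(22/7) = 7 + 7/22 = 161/22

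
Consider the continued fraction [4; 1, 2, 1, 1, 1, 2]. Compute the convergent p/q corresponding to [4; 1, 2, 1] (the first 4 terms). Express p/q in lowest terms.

Starting at the tail and folding back:
Start with 1.
2 + 1/(1/1) = 2 + 1/1 = 3/1
1 + 1/(3/1) = 1 + 1/3 = 4/3
4 + 1/(4/3) = 4 + 3/4 = 19/4

19/4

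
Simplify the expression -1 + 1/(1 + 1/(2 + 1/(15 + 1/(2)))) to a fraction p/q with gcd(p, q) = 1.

a_0 = -1: -1/1
a_1 = 1: 0/1
a_2 = 2: -1/3
a_3 = 15: -15/46
a_4 = 2: -31/95

-31/95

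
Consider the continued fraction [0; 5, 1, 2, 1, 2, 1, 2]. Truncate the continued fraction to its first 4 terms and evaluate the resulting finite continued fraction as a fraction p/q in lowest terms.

Start with 2.
1 + 1/(2/1) = 1 + 1/2 = 3/2
5 + 1/(3/2) = 5 + 2/3 = 17/3
0 + 1/(17/3) = 0 + 3/17 = 3/17

3/17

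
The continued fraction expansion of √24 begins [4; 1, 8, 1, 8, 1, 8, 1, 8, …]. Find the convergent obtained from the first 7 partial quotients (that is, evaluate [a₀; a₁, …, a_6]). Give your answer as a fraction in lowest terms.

4316/881

Build up convergents one term at a time:
a_0 = 4: 4/1
a_1 = 1: 5/1
a_2 = 8: 44/9
a_3 = 1: 49/10
a_4 = 8: 436/89
a_5 = 1: 485/99
a_6 = 8: 4316/881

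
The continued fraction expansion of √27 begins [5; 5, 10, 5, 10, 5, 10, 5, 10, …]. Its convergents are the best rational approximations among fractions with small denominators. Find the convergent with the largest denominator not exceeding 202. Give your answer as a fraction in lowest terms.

265/51

a_0 = 5: 5/1  (≤ bound)
a_1 = 5: 26/5  (≤ bound)
a_2 = 10: 265/51  (≤ bound)
a_3 = 5: 1351/260  (> 202, stop)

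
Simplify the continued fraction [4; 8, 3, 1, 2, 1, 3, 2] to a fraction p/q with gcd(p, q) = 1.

4327/1050

Start with 2.
3 + 1/(2/1) = 3 + 1/2 = 7/2
1 + 1/(7/2) = 1 + 2/7 = 9/7
2 + 1/(9/7) = 2 + 7/9 = 25/9
1 + 1/(25/9) = 1 + 9/25 = 34/25
3 + 1/(34/25) = 3 + 25/34 = 127/34
8 + 1/(127/34) = 8 + 34/127 = 1050/127
4 + 1/(1050/127) = 4 + 127/1050 = 4327/1050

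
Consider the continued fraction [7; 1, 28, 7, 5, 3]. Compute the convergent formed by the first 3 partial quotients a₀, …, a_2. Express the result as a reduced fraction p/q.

231/29

Start with 28.
1 + 1/(28/1) = 1 + 1/28 = 29/28
7 + 1/(29/28) = 7 + 28/29 = 231/29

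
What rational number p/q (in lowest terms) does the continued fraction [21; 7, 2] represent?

Starting at the tail and folding back:
Start with 2.
7 + 1/(2/1) = 7 + 1/2 = 15/2
21 + 1/(15/2) = 21 + 2/15 = 317/15

317/15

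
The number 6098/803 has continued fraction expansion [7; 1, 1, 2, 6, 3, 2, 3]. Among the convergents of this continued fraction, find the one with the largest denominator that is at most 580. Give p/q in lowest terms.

1777/234

List convergents until the denominator exceeds the bound:
a_0 = 7: 7/1  (≤ bound)
a_1 = 1: 8/1  (≤ bound)
a_2 = 1: 15/2  (≤ bound)
a_3 = 2: 38/5  (≤ bound)
a_4 = 6: 243/32  (≤ bound)
a_5 = 3: 767/101  (≤ bound)
a_6 = 2: 1777/234  (≤ bound)
a_7 = 3: 6098/803  (> 580, stop)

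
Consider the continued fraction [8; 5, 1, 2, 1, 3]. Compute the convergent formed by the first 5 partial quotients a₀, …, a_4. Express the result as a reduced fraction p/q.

188/23

Work from the innermost term outward:
Start with 1.
2 + 1/(1/1) = 2 + 1/1 = 3/1
1 + 1/(3/1) = 1 + 1/3 = 4/3
5 + 1/(4/3) = 5 + 3/4 = 23/4
8 + 1/(23/4) = 8 + 4/23 = 188/23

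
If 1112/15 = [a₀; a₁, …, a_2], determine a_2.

Repeatedly divide and take the remainder:
⌊1112/15⌋ = 74, remainder 2
⌊15/2⌋ = 7, remainder 1
⌊2/1⌋ = 2, remainder 0

2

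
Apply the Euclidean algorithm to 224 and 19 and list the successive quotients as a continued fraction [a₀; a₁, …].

⌊224/19⌋ = 11, remainder 15
⌊19/15⌋ = 1, remainder 4
⌊15/4⌋ = 3, remainder 3
⌊4/3⌋ = 1, remainder 1
⌊3/1⌋ = 3, remainder 0

[11; 1, 3, 1, 3]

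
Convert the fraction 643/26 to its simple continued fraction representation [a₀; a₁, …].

⌊643/26⌋ = 24, remainder 19
⌊26/19⌋ = 1, remainder 7
⌊19/7⌋ = 2, remainder 5
⌊7/5⌋ = 1, remainder 2
⌊5/2⌋ = 2, remainder 1
⌊2/1⌋ = 2, remainder 0

[24; 1, 2, 1, 2, 2]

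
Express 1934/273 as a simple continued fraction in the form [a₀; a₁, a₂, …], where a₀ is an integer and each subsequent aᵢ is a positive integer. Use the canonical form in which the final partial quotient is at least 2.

Repeatedly divide and take the remainder:
1934 ÷ 273 → quotient 7, remainder 23
273 ÷ 23 → quotient 11, remainder 20
23 ÷ 20 → quotient 1, remainder 3
20 ÷ 3 → quotient 6, remainder 2
3 ÷ 2 → quotient 1, remainder 1
2 ÷ 1 → quotient 2, remainder 0

[7; 11, 1, 6, 1, 2]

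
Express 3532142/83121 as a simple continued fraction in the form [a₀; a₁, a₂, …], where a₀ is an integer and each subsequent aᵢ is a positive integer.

3532142 = 42·83121 + 41060, so a_0 = 42
83121 = 2·41060 + 1001, so a_1 = 2
41060 = 41·1001 + 19, so a_2 = 41
1001 = 52·19 + 13, so a_3 = 52
19 = 1·13 + 6, so a_4 = 1
13 = 2·6 + 1, so a_5 = 2
6 = 6·1 + 0, so a_6 = 6

[42; 2, 41, 52, 1, 2, 6]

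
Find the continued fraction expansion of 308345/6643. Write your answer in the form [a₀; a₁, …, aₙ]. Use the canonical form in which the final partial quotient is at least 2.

Apply division with remainder until the remainder is 0:
⌊308345/6643⌋ = 46, remainder 2767
⌊6643/2767⌋ = 2, remainder 1109
⌊2767/1109⌋ = 2, remainder 549
⌊1109/549⌋ = 2, remainder 11
⌊549/11⌋ = 49, remainder 10
⌊11/10⌋ = 1, remainder 1
⌊10/1⌋ = 10, remainder 0

[46; 2, 2, 2, 49, 1, 10]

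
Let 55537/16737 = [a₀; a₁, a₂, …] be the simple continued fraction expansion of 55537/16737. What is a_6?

Apply division with remainder until the remainder is 0:
⌊55537/16737⌋ = 3, remainder 5326
⌊16737/5326⌋ = 3, remainder 759
⌊5326/759⌋ = 7, remainder 13
⌊759/13⌋ = 58, remainder 5
⌊13/5⌋ = 2, remainder 3
⌊5/3⌋ = 1, remainder 2
⌊3/2⌋ = 1, remainder 1

1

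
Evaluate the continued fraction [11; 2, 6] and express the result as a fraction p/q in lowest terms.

149/13

Collapse the nested fraction from the inside out:
Start with 6.
2 + 1/(6/1) = 2 + 1/6 = 13/6
11 + 1/(13/6) = 11 + 6/13 = 149/13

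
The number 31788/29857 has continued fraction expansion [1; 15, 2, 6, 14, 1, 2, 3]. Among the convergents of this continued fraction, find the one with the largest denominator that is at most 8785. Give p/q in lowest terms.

3243/3046

a_0 = 1: 1/1  (≤ bound)
a_1 = 15: 16/15  (≤ bound)
a_2 = 2: 33/31  (≤ bound)
a_3 = 6: 214/201  (≤ bound)
a_4 = 14: 3029/2845  (≤ bound)
a_5 = 1: 3243/3046  (≤ bound)
a_6 = 2: 9515/8937  (> 8785, stop)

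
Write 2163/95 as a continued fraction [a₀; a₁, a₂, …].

2163 ÷ 95 → quotient 22, remainder 73
95 ÷ 73 → quotient 1, remainder 22
73 ÷ 22 → quotient 3, remainder 7
22 ÷ 7 → quotient 3, remainder 1
7 ÷ 1 → quotient 7, remainder 0

[22; 1, 3, 3, 7]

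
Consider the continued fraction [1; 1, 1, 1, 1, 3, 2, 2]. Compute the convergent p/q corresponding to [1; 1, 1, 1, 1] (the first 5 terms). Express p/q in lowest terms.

8/5

a_0 = 1: 1/1
a_1 = 1: 2/1
a_2 = 1: 3/2
a_3 = 1: 5/3
a_4 = 1: 8/5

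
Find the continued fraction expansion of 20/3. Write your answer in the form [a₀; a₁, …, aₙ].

20 = 6·3 + 2, so a_0 = 6
3 = 1·2 + 1, so a_1 = 1
2 = 2·1 + 0, so a_2 = 2

[6; 1, 2]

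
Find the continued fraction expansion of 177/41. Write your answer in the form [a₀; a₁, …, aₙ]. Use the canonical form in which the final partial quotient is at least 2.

[4; 3, 6, 2]

177 = 4·41 + 13, so a_0 = 4
41 = 3·13 + 2, so a_1 = 3
13 = 6·2 + 1, so a_2 = 6
2 = 2·1 + 0, so a_3 = 2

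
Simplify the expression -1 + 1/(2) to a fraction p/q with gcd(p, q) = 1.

-1/2

Build up convergents one term at a time:
a_0 = -1: -1/1
a_1 = 2: -1/2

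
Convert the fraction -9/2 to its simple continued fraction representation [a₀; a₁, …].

[-5; 2]

Apply division with remainder until the remainder is 0:
⌊-9/2⌋ = -5, remainder 1
⌊2/1⌋ = 2, remainder 0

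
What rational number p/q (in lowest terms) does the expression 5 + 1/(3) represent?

a_0 = 5: 5/1
a_1 = 3: 16/3

16/3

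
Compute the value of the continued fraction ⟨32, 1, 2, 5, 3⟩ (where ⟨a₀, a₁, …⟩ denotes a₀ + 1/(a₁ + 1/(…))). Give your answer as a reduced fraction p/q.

Build up convergents one term at a time:
a_0 = 32: 32/1
a_1 = 1: 33/1
a_2 = 2: 98/3
a_3 = 5: 523/16
a_4 = 3: 1667/51

1667/51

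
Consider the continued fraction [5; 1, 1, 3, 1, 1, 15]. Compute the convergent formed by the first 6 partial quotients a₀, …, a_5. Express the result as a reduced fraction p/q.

89/16

Start with 1.
1 + 1/(1/1) = 1 + 1/1 = 2/1
3 + 1/(2/1) = 3 + 1/2 = 7/2
1 + 1/(7/2) = 1 + 2/7 = 9/7
1 + 1/(9/7) = 1 + 7/9 = 16/9
5 + 1/(16/9) = 5 + 9/16 = 89/16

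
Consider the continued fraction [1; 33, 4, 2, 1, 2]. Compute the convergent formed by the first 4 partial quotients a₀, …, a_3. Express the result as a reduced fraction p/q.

Start with 2.
4 + 1/(2/1) = 4 + 1/2 = 9/2
33 + 1/(9/2) = 33 + 2/9 = 299/9
1 + 1/(299/9) = 1 + 9/299 = 308/299

308/299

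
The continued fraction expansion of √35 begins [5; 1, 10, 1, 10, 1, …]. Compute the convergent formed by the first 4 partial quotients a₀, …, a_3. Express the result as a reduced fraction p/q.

71/12

Compute successive convergents:
a_0 = 5: 5/1
a_1 = 1: 6/1
a_2 = 10: 65/11
a_3 = 1: 71/12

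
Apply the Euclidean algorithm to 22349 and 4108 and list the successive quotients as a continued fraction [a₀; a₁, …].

[5; 2, 3, 1, 2, 4, 12, 3]

Apply division with remainder until the remainder is 0:
⌊22349/4108⌋ = 5, remainder 1809
⌊4108/1809⌋ = 2, remainder 490
⌊1809/490⌋ = 3, remainder 339
⌊490/339⌋ = 1, remainder 151
⌊339/151⌋ = 2, remainder 37
⌊151/37⌋ = 4, remainder 3
⌊37/3⌋ = 12, remainder 1
⌊3/1⌋ = 3, remainder 0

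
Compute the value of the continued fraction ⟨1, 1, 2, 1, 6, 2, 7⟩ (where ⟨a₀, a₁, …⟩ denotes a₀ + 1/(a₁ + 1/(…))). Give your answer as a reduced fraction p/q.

Work from the innermost term outward:
Start with 7.
2 + 1/(7/1) = 2 + 1/7 = 15/7
6 + 1/(15/7) = 6 + 7/15 = 97/15
1 + 1/(97/15) = 1 + 15/97 = 112/97
2 + 1/(112/97) = 2 + 97/112 = 321/112
1 + 1/(321/112) = 1 + 112/321 = 433/321
1 + 1/(433/321) = 1 + 321/433 = 754/433

754/433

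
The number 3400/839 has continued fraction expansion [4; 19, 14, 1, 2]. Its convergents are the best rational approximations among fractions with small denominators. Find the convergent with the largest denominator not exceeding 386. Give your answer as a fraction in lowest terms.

a_0 = 4: 4/1  (≤ bound)
a_1 = 19: 77/19  (≤ bound)
a_2 = 14: 1082/267  (≤ bound)
a_3 = 1: 1159/286  (≤ bound)
a_4 = 2: 3400/839  (> 386, stop)

1159/286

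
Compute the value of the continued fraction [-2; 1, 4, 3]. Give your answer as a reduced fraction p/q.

-19/16

a_0 = -2: -2/1
a_1 = 1: -1/1
a_2 = 4: -6/5
a_3 = 3: -19/16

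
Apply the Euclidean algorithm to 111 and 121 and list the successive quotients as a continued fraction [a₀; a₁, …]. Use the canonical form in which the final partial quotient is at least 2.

Repeatedly divide and take the remainder:
111 = 0·121 + 111, so a_0 = 0
121 = 1·111 + 10, so a_1 = 1
111 = 11·10 + 1, so a_2 = 11
10 = 10·1 + 0, so a_3 = 10

[0; 1, 11, 10]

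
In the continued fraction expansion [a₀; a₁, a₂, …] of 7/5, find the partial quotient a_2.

2

Run the Euclidean algorithm, recording each quotient:
7 = 1·5 + 2, so a_0 = 1
5 = 2·2 + 1, so a_1 = 2
2 = 2·1 + 0, so a_2 = 2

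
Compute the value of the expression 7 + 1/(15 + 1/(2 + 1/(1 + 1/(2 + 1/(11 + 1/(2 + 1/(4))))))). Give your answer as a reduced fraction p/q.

Compute successive convergents:
a_0 = 7: 7/1
a_1 = 15: 106/15
a_2 = 2: 219/31
a_3 = 1: 325/46
a_4 = 2: 869/123
a_5 = 11: 9884/1399
a_6 = 2: 20637/2921
a_7 = 4: 92432/13083

92432/13083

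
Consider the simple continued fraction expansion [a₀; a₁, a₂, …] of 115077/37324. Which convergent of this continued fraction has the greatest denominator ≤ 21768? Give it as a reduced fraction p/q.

55741/18079

List convergents until the denominator exceeds the bound:
a_0 = 3: 3/1  (≤ bound)
a_1 = 12: 37/12  (≤ bound)
a_2 = 48: 1779/577  (≤ bound)
a_3 = 1: 1816/589  (≤ bound)
a_4 = 1: 3595/1166  (≤ bound)
a_5 = 15: 55741/18079  (≤ bound)
a_6 = 2: 115077/37324  (> 21768, stop)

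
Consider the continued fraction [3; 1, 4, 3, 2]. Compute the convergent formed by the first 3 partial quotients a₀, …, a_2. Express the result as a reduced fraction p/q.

Start with 4.
1 + 1/(4/1) = 1 + 1/4 = 5/4
3 + 1/(5/4) = 3 + 4/5 = 19/5

19/5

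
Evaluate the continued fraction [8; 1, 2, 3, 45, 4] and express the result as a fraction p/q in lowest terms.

15851/1822

a_0 = 8: 8/1
a_1 = 1: 9/1
a_2 = 2: 26/3
a_3 = 3: 87/10
a_4 = 45: 3941/453
a_5 = 4: 15851/1822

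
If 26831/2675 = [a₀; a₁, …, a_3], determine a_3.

26831 = 10·2675 + 81, so a_0 = 10
2675 = 33·81 + 2, so a_1 = 33
81 = 40·2 + 1, so a_2 = 40
2 = 2·1 + 0, so a_3 = 2

2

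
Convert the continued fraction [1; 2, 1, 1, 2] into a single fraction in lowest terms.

Start with 2.
1 + 1/(2/1) = 1 + 1/2 = 3/2
1 + 1/(3/2) = 1 + 2/3 = 5/3
2 + 1/(5/3) = 2 + 3/5 = 13/5
1 + 1/(13/5) = 1 + 5/13 = 18/13

18/13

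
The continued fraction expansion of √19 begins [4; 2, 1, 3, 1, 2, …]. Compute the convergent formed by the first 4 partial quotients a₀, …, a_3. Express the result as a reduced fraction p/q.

48/11

Work from the innermost term outward:
Start with 3.
1 + 1/(3/1) = 1 + 1/3 = 4/3
2 + 1/(4/3) = 2 + 3/4 = 11/4
4 + 1/(11/4) = 4 + 4/11 = 48/11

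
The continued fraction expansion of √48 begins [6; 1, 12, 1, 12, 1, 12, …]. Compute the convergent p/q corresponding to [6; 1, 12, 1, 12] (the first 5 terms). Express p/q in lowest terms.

Start with 12.
1 + 1/(12/1) = 1 + 1/12 = 13/12
12 + 1/(13/12) = 12 + 12/13 = 168/13
1 + 1/(168/13) = 1 + 13/168 = 181/168
6 + 1/(181/168) = 6 + 168/181 = 1254/181

1254/181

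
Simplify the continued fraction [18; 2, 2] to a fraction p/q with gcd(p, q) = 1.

92/5

Work from the innermost term outward:
Start with 2.
2 + 1/(2/1) = 2 + 1/2 = 5/2
18 + 1/(5/2) = 18 + 2/5 = 92/5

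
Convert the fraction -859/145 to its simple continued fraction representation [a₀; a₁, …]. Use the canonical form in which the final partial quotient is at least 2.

-859 ÷ 145 → quotient -6, remainder 11
145 ÷ 11 → quotient 13, remainder 2
11 ÷ 2 → quotient 5, remainder 1
2 ÷ 1 → quotient 2, remainder 0

[-6; 13, 5, 2]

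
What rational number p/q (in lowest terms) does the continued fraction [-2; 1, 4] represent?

Work from the innermost term outward:
Start with 4.
1 + 1/(4/1) = 1 + 1/4 = 5/4
-2 + 1/(5/4) = -2 + 4/5 = -6/5

-6/5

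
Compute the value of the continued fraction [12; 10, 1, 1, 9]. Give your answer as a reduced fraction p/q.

2419/200

Starting at the tail and folding back:
Start with 9.
1 + 1/(9/1) = 1 + 1/9 = 10/9
1 + 1/(10/9) = 1 + 9/10 = 19/10
10 + 1/(19/10) = 10 + 10/19 = 200/19
12 + 1/(200/19) = 12 + 19/200 = 2419/200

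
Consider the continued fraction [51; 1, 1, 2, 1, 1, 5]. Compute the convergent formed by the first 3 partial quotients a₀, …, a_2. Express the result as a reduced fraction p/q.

103/2

a_0 = 51: 51/1
a_1 = 1: 52/1
a_2 = 1: 103/2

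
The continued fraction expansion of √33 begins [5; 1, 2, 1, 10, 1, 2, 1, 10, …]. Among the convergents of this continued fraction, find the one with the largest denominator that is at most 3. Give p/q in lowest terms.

a_0 = 5: 5/1  (≤ bound)
a_1 = 1: 6/1  (≤ bound)
a_2 = 2: 17/3  (≤ bound)
a_3 = 1: 23/4  (> 3, stop)

17/3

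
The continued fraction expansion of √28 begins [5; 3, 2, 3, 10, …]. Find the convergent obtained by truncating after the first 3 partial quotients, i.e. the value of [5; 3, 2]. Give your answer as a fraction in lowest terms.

37/7

Start with 2.
3 + 1/(2/1) = 3 + 1/2 = 7/2
5 + 1/(7/2) = 5 + 2/7 = 37/7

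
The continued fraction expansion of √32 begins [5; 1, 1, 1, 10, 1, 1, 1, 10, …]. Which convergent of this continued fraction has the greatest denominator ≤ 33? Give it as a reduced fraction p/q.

a_0 = 5: 5/1  (≤ bound)
a_1 = 1: 6/1  (≤ bound)
a_2 = 1: 11/2  (≤ bound)
a_3 = 1: 17/3  (≤ bound)
a_4 = 10: 181/32  (≤ bound)
a_5 = 1: 198/35  (> 33, stop)

181/32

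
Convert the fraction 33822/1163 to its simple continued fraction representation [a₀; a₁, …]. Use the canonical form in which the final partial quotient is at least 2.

33822 ÷ 1163 → quotient 29, remainder 95
1163 ÷ 95 → quotient 12, remainder 23
95 ÷ 23 → quotient 4, remainder 3
23 ÷ 3 → quotient 7, remainder 2
3 ÷ 2 → quotient 1, remainder 1
2 ÷ 1 → quotient 2, remainder 0

[29; 12, 4, 7, 1, 2]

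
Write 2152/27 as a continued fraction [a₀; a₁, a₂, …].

[79; 1, 2, 2, 1, 2]

Apply division with remainder until the remainder is 0:
⌊2152/27⌋ = 79, remainder 19
⌊27/19⌋ = 1, remainder 8
⌊19/8⌋ = 2, remainder 3
⌊8/3⌋ = 2, remainder 2
⌊3/2⌋ = 1, remainder 1
⌊2/1⌋ = 2, remainder 0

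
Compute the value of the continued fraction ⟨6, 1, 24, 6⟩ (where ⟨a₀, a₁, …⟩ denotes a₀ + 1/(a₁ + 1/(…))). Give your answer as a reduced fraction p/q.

a_0 = 6: 6/1
a_1 = 1: 7/1
a_2 = 24: 174/25
a_3 = 6: 1051/151

1051/151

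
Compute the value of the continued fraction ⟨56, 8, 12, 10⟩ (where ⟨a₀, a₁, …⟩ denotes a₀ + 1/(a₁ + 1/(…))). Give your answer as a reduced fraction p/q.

Start with 10.
12 + 1/(10/1) = 12 + 1/10 = 121/10
8 + 1/(121/10) = 8 + 10/121 = 978/121
56 + 1/(978/121) = 56 + 121/978 = 54889/978

54889/978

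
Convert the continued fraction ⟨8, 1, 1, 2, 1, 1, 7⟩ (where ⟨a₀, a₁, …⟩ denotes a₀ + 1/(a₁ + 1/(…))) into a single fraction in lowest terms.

a_0 = 8: 8/1
a_1 = 1: 9/1
a_2 = 1: 17/2
a_3 = 2: 43/5
a_4 = 1: 60/7
a_5 = 1: 103/12
a_6 = 7: 781/91

781/91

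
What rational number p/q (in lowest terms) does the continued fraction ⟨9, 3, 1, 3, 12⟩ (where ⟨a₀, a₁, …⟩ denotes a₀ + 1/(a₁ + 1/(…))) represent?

1705/184

a_0 = 9: 9/1
a_1 = 3: 28/3
a_2 = 1: 37/4
a_3 = 3: 139/15
a_4 = 12: 1705/184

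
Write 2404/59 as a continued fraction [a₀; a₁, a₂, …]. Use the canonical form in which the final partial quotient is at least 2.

[40; 1, 2, 1, 14]

Run the Euclidean algorithm, recording each quotient:
⌊2404/59⌋ = 40, remainder 44
⌊59/44⌋ = 1, remainder 15
⌊44/15⌋ = 2, remainder 14
⌊15/14⌋ = 1, remainder 1
⌊14/1⌋ = 14, remainder 0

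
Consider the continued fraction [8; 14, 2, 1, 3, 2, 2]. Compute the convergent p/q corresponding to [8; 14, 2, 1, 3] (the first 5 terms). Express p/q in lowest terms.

Collapse the nested fraction from the inside out:
Start with 3.
1 + 1/(3/1) = 1 + 1/3 = 4/3
2 + 1/(4/3) = 2 + 3/4 = 11/4
14 + 1/(11/4) = 14 + 4/11 = 158/11
8 + 1/(158/11) = 8 + 11/158 = 1275/158

1275/158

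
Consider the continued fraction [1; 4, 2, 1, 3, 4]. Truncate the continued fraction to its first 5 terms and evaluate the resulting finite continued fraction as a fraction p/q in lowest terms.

59/48

Start with 3.
1 + 1/(3/1) = 1 + 1/3 = 4/3
2 + 1/(4/3) = 2 + 3/4 = 11/4
4 + 1/(11/4) = 4 + 4/11 = 48/11
1 + 1/(48/11) = 1 + 11/48 = 59/48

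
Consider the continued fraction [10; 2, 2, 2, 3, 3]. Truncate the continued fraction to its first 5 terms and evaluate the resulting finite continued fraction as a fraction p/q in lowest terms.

Build up convergents one term at a time:
a_0 = 10: 10/1
a_1 = 2: 21/2
a_2 = 2: 52/5
a_3 = 2: 125/12
a_4 = 3: 427/41

427/41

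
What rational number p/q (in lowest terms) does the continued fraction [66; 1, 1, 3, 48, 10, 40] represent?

9041541/135818

Starting at the tail and folding back:
Start with 40.
10 + 1/(40/1) = 10 + 1/40 = 401/40
48 + 1/(401/40) = 48 + 40/401 = 19288/401
3 + 1/(19288/401) = 3 + 401/19288 = 58265/19288
1 + 1/(58265/19288) = 1 + 19288/58265 = 77553/58265
1 + 1/(77553/58265) = 1 + 58265/77553 = 135818/77553
66 + 1/(135818/77553) = 66 + 77553/135818 = 9041541/135818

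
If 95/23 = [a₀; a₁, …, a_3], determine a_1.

Run the Euclidean algorithm, recording each quotient:
⌊95/23⌋ = 4, remainder 3
⌊23/3⌋ = 7, remainder 2

7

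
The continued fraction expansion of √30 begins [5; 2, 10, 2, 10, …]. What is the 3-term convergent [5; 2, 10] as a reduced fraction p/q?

Start with 10.
2 + 1/(10/1) = 2 + 1/10 = 21/10
5 + 1/(21/10) = 5 + 10/21 = 115/21

115/21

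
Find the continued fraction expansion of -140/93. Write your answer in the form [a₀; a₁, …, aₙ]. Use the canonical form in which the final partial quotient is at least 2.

[-2; 2, 46]

-140 = -2·93 + 46, so a_0 = -2
93 = 2·46 + 1, so a_1 = 2
46 = 46·1 + 0, so a_2 = 46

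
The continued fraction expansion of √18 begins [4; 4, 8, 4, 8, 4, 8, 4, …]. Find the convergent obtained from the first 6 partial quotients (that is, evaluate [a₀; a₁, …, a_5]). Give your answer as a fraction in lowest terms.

19601/4620

Start with 4.
8 + 1/(4/1) = 8 + 1/4 = 33/4
4 + 1/(33/4) = 4 + 4/33 = 136/33
8 + 1/(136/33) = 8 + 33/136 = 1121/136
4 + 1/(1121/136) = 4 + 136/1121 = 4620/1121
4 + 1/(4620/1121) = 4 + 1121/4620 = 19601/4620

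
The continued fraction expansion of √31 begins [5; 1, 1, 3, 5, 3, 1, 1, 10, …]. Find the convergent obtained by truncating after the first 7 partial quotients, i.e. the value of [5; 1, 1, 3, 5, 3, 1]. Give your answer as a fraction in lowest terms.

863/155

Start with 1.
3 + 1/(1/1) = 3 + 1/1 = 4/1
5 + 1/(4/1) = 5 + 1/4 = 21/4
3 + 1/(21/4) = 3 + 4/21 = 67/21
1 + 1/(67/21) = 1 + 21/67 = 88/67
1 + 1/(88/67) = 1 + 67/88 = 155/88
5 + 1/(155/88) = 5 + 88/155 = 863/155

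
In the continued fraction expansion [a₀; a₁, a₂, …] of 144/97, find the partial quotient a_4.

2

Repeatedly divide and take the remainder:
⌊144/97⌋ = 1, remainder 47
⌊97/47⌋ = 2, remainder 3
⌊47/3⌋ = 15, remainder 2
⌊3/2⌋ = 1, remainder 1
⌊2/1⌋ = 2, remainder 0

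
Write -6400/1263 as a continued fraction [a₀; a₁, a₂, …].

[-6; 1, 13, 1, 6, 12]

⌊-6400/1263⌋ = -6, remainder 1178
⌊1263/1178⌋ = 1, remainder 85
⌊1178/85⌋ = 13, remainder 73
⌊85/73⌋ = 1, remainder 12
⌊73/12⌋ = 6, remainder 1
⌊12/1⌋ = 12, remainder 0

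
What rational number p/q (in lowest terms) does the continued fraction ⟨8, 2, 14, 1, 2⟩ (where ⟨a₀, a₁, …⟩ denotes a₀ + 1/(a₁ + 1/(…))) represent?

772/91

Use the convergent recurrence hₖ = aₖ·hₖ₋₁ + hₖ₋₂ (and likewise for the denominators kₖ):
a_0 = 8: 8/1
a_1 = 2: 17/2
a_2 = 14: 246/29
a_3 = 1: 263/31
a_4 = 2: 772/91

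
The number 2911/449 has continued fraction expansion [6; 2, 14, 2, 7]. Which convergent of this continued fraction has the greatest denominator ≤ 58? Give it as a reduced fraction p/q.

a_0 = 6: 6/1  (≤ bound)
a_1 = 2: 13/2  (≤ bound)
a_2 = 14: 188/29  (≤ bound)
a_3 = 2: 389/60  (> 58, stop)

188/29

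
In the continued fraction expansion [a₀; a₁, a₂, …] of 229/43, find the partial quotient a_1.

3

Repeatedly divide and take the remainder:
229 ÷ 43 → quotient 5, remainder 14
43 ÷ 14 → quotient 3, remainder 1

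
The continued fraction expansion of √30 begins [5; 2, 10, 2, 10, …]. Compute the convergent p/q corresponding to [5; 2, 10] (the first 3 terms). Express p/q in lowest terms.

Compute successive convergents:
a_0 = 5: 5/1
a_1 = 2: 11/2
a_2 = 10: 115/21

115/21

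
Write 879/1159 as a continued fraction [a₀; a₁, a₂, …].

⌊879/1159⌋ = 0, remainder 879
⌊1159/879⌋ = 1, remainder 280
⌊879/280⌋ = 3, remainder 39
⌊280/39⌋ = 7, remainder 7
⌊39/7⌋ = 5, remainder 4
⌊7/4⌋ = 1, remainder 3
⌊4/3⌋ = 1, remainder 1
⌊3/1⌋ = 3, remainder 0

[0; 1, 3, 7, 5, 1, 1, 3]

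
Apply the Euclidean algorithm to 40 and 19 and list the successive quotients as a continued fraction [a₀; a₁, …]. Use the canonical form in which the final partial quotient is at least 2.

40 ÷ 19 → quotient 2, remainder 2
19 ÷ 2 → quotient 9, remainder 1
2 ÷ 1 → quotient 2, remainder 0

[2; 9, 2]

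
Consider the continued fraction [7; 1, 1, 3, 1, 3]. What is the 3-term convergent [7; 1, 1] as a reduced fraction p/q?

Use the convergent recurrence hₖ = aₖ·hₖ₋₁ + hₖ₋₂ (and likewise for the denominators kₖ):
a_0 = 7: 7/1
a_1 = 1: 8/1
a_2 = 1: 15/2

15/2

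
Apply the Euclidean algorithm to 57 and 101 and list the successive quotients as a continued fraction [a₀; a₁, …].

Apply division with remainder until the remainder is 0:
57 = 0·101 + 57, so a_0 = 0
101 = 1·57 + 44, so a_1 = 1
57 = 1·44 + 13, so a_2 = 1
44 = 3·13 + 5, so a_3 = 3
13 = 2·5 + 3, so a_4 = 2
5 = 1·3 + 2, so a_5 = 1
3 = 1·2 + 1, so a_6 = 1
2 = 2·1 + 0, so a_7 = 2

[0; 1, 1, 3, 2, 1, 1, 2]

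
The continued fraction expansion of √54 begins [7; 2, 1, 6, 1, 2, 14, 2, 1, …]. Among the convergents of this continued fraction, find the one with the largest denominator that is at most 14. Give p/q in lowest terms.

22/3

a_0 = 7: 7/1  (≤ bound)
a_1 = 2: 15/2  (≤ bound)
a_2 = 1: 22/3  (≤ bound)
a_3 = 6: 147/20  (> 14, stop)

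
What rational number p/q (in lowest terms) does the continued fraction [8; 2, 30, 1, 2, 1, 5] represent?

12203/1437

Work from the innermost term outward:
Start with 5.
1 + 1/(5/1) = 1 + 1/5 = 6/5
2 + 1/(6/5) = 2 + 5/6 = 17/6
1 + 1/(17/6) = 1 + 6/17 = 23/17
30 + 1/(23/17) = 30 + 17/23 = 707/23
2 + 1/(707/23) = 2 + 23/707 = 1437/707
8 + 1/(1437/707) = 8 + 707/1437 = 12203/1437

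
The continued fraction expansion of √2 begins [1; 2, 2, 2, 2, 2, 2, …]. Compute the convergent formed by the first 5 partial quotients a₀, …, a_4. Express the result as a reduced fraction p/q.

41/29

Collapse the nested fraction from the inside out:
Start with 2.
2 + 1/(2/1) = 2 + 1/2 = 5/2
2 + 1/(5/2) = 2 + 2/5 = 12/5
2 + 1/(12/5) = 2 + 5/12 = 29/12
1 + 1/(29/12) = 1 + 12/29 = 41/29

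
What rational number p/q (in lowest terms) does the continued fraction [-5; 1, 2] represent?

Build up convergents one term at a time:
a_0 = -5: -5/1
a_1 = 1: -4/1
a_2 = 2: -13/3

-13/3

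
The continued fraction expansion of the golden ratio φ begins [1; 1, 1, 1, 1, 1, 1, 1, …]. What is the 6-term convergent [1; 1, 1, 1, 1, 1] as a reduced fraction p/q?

Starting at the tail and folding back:
Start with 1.
1 + 1/(1/1) = 1 + 1/1 = 2/1
1 + 1/(2/1) = 1 + 1/2 = 3/2
1 + 1/(3/2) = 1 + 2/3 = 5/3
1 + 1/(5/3) = 1 + 3/5 = 8/5
1 + 1/(8/5) = 1 + 5/8 = 13/8

13/8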